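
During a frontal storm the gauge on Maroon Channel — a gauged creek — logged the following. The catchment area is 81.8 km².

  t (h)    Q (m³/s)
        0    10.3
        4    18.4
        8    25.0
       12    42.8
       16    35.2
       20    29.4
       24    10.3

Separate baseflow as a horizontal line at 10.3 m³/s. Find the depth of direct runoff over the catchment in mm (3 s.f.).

d ≈ 17.5 mm

Direct runoff: 0.0, 8.1, 14.7, 32.5, 24.9, 19.1, 0.0 m³/s; ΣQ_DR = 99.30 m³/s.
V = ΣQ_DR · Δt = 99.30 × 14400 s = 1.430 × 10^6 m³.
Over A = 81.8 km², depth = V / A = 17.5 mm.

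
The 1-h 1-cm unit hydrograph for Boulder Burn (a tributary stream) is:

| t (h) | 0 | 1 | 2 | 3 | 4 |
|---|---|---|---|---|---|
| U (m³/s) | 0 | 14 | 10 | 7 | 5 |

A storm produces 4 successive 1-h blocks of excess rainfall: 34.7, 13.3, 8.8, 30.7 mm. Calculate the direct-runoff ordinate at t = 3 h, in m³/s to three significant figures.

Q ≈ 49.9 m³/s

By discrete convolution, Q_j = Σ (P_i / 10 mm) · U_{j−i}.
At t = 3 h (j=3): Q = (34.7/10)·7 + (13.3/10)·10 + (8.8/10)·14 + (30.7/10)·0 = 49.9 m³/s.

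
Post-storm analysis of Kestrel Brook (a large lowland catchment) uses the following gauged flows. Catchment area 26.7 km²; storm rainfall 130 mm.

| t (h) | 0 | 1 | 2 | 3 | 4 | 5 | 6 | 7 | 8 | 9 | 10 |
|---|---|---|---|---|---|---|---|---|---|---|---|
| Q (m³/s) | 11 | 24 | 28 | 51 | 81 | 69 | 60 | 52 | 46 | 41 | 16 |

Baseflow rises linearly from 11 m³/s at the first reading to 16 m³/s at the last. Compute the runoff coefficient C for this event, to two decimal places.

ΣQ_DR = 330.5 m³/s; V = ΣQ_DR·Δt = 1.190 × 10^6 m³.
Runoff depth d = V / A = 44.56 mm.
C = d / P = 44.56 / 130 = 0.34.

C ≈ 0.34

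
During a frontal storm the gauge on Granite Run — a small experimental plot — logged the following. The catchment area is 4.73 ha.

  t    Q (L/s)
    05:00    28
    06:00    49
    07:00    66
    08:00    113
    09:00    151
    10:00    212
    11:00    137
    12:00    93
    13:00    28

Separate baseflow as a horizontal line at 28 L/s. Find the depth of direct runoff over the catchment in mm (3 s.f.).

Direct runoff: 0.0, 21.0, 38.0, 85.0, 123.0, 184.0, 109.0, 65.0, 0.0 L/s; ΣQ_DR = 625.0 L/s.
V = ΣQ_DR · Δt = 625.0 × 3600 s = 2.250 × 10^6 L.
Over A = 4.73 ha, depth = V / A = 47.6 mm.

d ≈ 47.6 mm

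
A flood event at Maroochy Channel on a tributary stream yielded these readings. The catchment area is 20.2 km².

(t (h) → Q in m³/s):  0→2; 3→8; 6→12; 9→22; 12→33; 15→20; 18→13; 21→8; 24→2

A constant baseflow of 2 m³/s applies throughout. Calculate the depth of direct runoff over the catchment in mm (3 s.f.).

Direct runoff: 0.0, 6.0, 10.0, 20.0, 31.0, 18.0, 11.0, 6.0, 0.0 m³/s; ΣQ_DR = 102.0 m³/s.
V = ΣQ_DR · Δt = 102.0 × 10800 s = 1.102 × 10^6 m³.
Over A = 20.2 km², depth = V / A = 54.5 mm.

d ≈ 54.5 mm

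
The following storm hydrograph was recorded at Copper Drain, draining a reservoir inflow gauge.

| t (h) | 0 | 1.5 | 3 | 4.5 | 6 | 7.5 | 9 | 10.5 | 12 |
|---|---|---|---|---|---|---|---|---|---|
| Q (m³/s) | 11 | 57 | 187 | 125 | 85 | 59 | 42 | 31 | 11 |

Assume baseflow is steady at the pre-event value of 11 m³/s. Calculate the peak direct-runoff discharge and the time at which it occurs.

Q_p = 176.0 m³/s at t = 3 h

Subtracting baseflow gives direct-runoff ordinates: 0.0, 46.0, 176.0, 114.0, 74.0, 48.0, 31.0, 20.0, 0.0 m³/s.
The maximum is 176.0 m³/s, occurring at the reading for t = 3 h.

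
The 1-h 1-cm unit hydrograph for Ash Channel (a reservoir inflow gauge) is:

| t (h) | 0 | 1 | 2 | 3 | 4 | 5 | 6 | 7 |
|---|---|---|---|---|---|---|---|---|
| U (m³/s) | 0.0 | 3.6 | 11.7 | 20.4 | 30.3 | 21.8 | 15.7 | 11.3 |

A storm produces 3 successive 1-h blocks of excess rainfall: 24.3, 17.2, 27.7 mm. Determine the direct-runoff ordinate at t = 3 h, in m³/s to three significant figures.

Q ≈ 79.7 m³/s

By discrete convolution, Q_j = Σ (P_i / 10 mm) · U_{j−i}.
At t = 3 h (j=3): Q = (24.3/10)·20.4 + (17.2/10)·11.7 + (27.7/10)·3.6 = 79.7 m³/s.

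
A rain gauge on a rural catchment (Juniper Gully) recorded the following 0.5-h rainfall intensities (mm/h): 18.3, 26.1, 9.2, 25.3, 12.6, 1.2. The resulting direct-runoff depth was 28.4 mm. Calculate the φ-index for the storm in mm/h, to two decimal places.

φ ≈ 6.94 mm/h

Only the 5 blocks with intensity above φ contribute runoff: 18.3, 26.1, 9.2, 25.3, 12.6 mm/h.
Σ(I−φ)·Δt = d  ⇒  (18.3+26.1+9.2+25.3+12.6 − 5φ)·0.5 = 28.4
φ = (91.50 − 28.4/0.5) / 5 = 6.94 mm/h.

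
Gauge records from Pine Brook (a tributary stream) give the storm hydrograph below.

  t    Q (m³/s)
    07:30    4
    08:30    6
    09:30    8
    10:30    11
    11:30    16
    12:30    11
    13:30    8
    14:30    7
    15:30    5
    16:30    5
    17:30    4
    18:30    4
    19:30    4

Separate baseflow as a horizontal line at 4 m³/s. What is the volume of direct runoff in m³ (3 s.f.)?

Direct-runoff ordinates (Q − Q_b): 0.0, 2.0, 4.0, 7.0, 12.0, 7.0, 4.0, 3.0, 1.0, 1.0, 0.0, 0.0, 0.0 m³/s.
ΣQ_DR = 41.00 m³/s.
With Δt = 1 h = 3600 s, V = ΣQ_DR · Δt = 41.00 × 3600 = 1.48 × 10^5 m³.

V ≈ 1.48 × 10^5 m³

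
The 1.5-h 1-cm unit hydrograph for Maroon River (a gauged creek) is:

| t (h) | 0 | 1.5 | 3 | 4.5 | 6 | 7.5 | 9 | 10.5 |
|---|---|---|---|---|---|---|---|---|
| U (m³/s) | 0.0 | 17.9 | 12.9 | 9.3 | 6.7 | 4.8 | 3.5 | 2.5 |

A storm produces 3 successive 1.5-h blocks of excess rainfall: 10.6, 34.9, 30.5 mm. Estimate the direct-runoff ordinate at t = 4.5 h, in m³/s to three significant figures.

By discrete convolution, Q_j = Σ (P_i / 10 mm) · U_{j−i}.
At t = 4.5 h (j=3): Q = (10.6/10)·9.3 + (34.9/10)·12.9 + (30.5/10)·17.9 = 109 m³/s.

Q ≈ 109 m³/s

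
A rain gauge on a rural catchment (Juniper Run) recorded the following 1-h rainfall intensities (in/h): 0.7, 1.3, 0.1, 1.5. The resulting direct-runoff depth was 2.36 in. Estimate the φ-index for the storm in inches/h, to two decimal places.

Only the 3 blocks with intensity above φ contribute runoff: 0.7, 1.3, 1.5 in/h.
Σ(I−φ)·Δt = d  ⇒  (0.7+1.3+1.5 − 3φ)·1 = 2.36
φ = (3.500 − 2.36/1) / 3 = 0.38 in/h.

φ ≈ 0.38 in/h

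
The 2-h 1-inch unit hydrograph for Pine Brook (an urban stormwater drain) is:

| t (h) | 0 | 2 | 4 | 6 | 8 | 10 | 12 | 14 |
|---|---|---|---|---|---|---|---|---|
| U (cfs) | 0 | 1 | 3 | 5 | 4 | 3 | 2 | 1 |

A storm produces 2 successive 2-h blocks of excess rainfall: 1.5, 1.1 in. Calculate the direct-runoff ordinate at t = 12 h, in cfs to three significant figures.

By discrete convolution, Q_j = Σ (P_i / 1 in) · U_{j−i}.
At t = 12 h (j=6): Q = (1.5/1)·2 + (1.1/1)·3 = 6.30 cfs.

Q ≈ 6.30 cfs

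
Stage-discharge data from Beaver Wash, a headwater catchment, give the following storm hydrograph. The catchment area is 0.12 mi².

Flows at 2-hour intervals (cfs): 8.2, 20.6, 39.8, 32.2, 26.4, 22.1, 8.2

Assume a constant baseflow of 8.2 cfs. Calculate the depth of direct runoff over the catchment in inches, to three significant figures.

Direct runoff: 0.0, 12.4, 31.6, 24.0, 18.2, 13.9, 0.0 cfs; ΣQ_DR = 100.1 cfs.
V = ΣQ_DR · Δt = 100.1 × 7200 s = 7.207 × 10^5 ft³.
Over A = 0.12 mi², depth = V / A = 2.59 in.

d ≈ 2.59 in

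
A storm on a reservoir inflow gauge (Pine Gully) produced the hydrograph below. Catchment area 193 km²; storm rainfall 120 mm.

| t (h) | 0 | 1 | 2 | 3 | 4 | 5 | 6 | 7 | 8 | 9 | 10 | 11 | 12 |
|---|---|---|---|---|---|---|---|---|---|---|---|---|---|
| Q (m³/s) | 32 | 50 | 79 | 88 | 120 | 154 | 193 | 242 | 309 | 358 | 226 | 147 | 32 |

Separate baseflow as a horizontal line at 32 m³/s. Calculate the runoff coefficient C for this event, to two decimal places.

ΣQ_DR = 1614 m³/s; V = ΣQ_DR·Δt = 5.810 × 10^6 m³.
Runoff depth d = V / A = 30.11 mm.
C = d / P = 30.11 / 120 = 0.25.

C ≈ 0.25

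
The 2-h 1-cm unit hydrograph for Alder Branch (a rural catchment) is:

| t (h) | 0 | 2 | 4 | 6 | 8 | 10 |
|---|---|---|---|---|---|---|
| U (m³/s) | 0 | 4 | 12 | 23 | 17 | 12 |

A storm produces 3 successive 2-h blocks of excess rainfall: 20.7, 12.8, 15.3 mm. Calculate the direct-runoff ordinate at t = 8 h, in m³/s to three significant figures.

By discrete convolution, Q_j = Σ (P_i / 10 mm) · U_{j−i}.
At t = 8 h (j=4): Q = (20.7/10)·17 + (12.8/10)·23 + (15.3/10)·12 = 83.0 m³/s.

Q ≈ 83.0 m³/s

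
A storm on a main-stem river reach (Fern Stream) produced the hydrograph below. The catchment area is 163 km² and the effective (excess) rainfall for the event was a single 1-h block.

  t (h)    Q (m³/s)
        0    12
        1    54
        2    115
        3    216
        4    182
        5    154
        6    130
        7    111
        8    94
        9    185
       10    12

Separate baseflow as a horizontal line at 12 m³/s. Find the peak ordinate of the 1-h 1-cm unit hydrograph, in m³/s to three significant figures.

U_p ≈ 81.5 m³/s

Direct runoff: 0.0, 42.0, 103.0, 204.0, 170.0, 142.0, 118.0, 99.0, 82.0, 173.0, 0.0 m³/s; ΣQ_DR = 1133 m³/s, peak = 204.0 m³/s.
Runoff depth d = ΣQ_DR·Δt / A = 1133 × 3600 / (163 km²) = 25.02 mm.
The 1-cm UH is the DRH scaled by (10 mm)/d, so U_p = 204.0 × 10/25.02 = 81.5 m³/s.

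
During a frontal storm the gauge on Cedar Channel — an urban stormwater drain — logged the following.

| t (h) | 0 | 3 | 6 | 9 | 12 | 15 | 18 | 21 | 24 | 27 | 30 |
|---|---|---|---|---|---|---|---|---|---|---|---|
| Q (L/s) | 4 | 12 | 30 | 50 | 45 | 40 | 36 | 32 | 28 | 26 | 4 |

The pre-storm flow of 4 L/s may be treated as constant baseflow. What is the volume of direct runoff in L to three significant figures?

V ≈ 2.84 × 10^6 L

Direct-runoff ordinates (Q − Q_b): 0.0, 8.0, 26.0, 46.0, 41.0, 36.0, 32.0, 28.0, 24.0, 22.0, 0.0 L/s.
ΣQ_DR = 263.0 L/s.
With Δt = 3 h = 10800 s, V = ΣQ_DR · Δt = 263.0 × 10800 = 2.84 × 10^6 L.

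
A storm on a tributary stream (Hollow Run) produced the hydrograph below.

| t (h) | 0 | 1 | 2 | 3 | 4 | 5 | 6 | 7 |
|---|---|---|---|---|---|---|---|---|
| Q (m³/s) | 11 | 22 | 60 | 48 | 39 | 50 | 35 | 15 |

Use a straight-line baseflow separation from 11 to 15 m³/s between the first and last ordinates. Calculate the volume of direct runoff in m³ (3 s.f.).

V ≈ 6.34 × 10^5 m³

Direct-runoff ordinates (Q − Q_b): 0.00, 10.43, 47.86, 35.29, 25.71, 36.14, 20.57, 0.00 m³/s.
ΣQ_DR = 176.0 m³/s.
With Δt = 1 h = 3600 s, V = ΣQ_DR · Δt = 176.0 × 3600 = 6.34 × 10^5 m³.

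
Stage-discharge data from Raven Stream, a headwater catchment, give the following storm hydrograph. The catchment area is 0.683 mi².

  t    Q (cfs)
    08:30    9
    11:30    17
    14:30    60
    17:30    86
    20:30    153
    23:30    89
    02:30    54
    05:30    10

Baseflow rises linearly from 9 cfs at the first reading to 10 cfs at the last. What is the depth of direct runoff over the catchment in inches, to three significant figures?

d ≈ 2.74 in

Direct runoff: 0.00, 7.86, 50.71, 76.57, 143.43, 79.29, 44.14, 0.00 cfs; ΣQ_DR = 402.0 cfs.
V = ΣQ_DR · Δt = 402.0 × 10800 s = 4.342 × 10^6 ft³.
Over A = 0.683 mi², depth = V / A = 2.74 in.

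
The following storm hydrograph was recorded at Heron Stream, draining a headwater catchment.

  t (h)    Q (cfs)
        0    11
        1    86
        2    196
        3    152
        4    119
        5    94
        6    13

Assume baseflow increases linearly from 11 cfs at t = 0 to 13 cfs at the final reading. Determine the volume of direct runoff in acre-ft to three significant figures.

V ≈ 48.5 acre-ft

Direct-runoff ordinates (Q − Q_b): 0.00, 74.67, 184.33, 140.00, 106.67, 81.33, 0.00 cfs.
ΣQ_DR = 587.0 cfs.
With Δt = 1 h = 3600 s, V = ΣQ_DR · Δt = 587.0 × 3600 = 2.11 × 10^6 ft³ = 48.5 acre-ft.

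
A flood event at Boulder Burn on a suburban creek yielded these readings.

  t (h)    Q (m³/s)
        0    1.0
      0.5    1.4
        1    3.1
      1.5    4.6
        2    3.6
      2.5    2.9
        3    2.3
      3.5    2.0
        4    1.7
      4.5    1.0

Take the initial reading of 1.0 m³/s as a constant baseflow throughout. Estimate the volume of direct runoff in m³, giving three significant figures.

Direct-runoff ordinates (Q − Q_b): 0.0, 0.4, 2.1, 3.6, 2.6, 1.9, 1.3, 1.0, 0.7, 0.0 m³/s.
ΣQ_DR = 13.60 m³/s.
With Δt = 0.5 h = 1800 s, V = ΣQ_DR · Δt = 13.60 × 1800 = 24500 m³.

V ≈ 24500 m³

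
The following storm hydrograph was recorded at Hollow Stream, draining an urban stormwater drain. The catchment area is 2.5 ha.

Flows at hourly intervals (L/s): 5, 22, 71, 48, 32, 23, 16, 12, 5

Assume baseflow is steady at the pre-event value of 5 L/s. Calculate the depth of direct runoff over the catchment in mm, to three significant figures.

d ≈ 27.2 mm

Direct runoff: 0.0, 17.0, 66.0, 43.0, 27.0, 18.0, 11.0, 7.0, 0.0 L/s; ΣQ_DR = 189.0 L/s.
V = ΣQ_DR · Δt = 189.0 × 3600 s = 6.804 × 10^5 L.
Over A = 2.5 ha, depth = V / A = 27.2 mm.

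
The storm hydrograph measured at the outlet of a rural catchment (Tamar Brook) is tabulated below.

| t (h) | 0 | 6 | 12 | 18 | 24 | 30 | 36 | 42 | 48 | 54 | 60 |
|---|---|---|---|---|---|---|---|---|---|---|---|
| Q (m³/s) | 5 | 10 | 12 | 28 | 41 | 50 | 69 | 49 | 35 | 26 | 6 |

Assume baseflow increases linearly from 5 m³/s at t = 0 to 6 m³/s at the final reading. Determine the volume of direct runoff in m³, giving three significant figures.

Direct-runoff ordinates (Q − Q_b): 0.00, 4.90, 6.80, 22.70, 35.60, 44.50, 63.40, 43.30, 29.20, 20.10, 0.00 m³/s.
ΣQ_DR = 270.5 m³/s.
With Δt = 6 h = 21600 s, V = ΣQ_DR · Δt = 270.5 × 21600 = 5.84 × 10^6 m³.

V ≈ 5.84 × 10^6 m³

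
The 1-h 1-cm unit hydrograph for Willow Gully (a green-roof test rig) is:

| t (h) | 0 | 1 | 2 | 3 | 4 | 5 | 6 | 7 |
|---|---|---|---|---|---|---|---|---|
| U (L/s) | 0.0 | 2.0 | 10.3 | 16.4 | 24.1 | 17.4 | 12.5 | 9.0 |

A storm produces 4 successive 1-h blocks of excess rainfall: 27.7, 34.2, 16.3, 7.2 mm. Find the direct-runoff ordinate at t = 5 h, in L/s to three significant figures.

Q ≈ 165 L/s

By discrete convolution, Q_j = Σ (P_i / 10 mm) · U_{j−i}.
At t = 5 h (j=5): Q = (27.7/10)·17.4 + (34.2/10)·24.1 + (16.3/10)·16.4 + (7.2/10)·10.3 = 165 L/s.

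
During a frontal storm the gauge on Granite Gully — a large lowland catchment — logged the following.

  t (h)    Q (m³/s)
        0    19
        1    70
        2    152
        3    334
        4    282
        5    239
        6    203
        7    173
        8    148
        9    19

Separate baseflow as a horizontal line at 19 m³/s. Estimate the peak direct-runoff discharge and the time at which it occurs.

Subtracting baseflow gives direct-runoff ordinates: 0.0, 51.0, 133.0, 315.0, 263.0, 220.0, 184.0, 154.0, 129.0, 0.0 m³/s.
The maximum is 315.0 m³/s, occurring at the reading for t = 3 h.

Q_p = 315.0 m³/s at t = 3 h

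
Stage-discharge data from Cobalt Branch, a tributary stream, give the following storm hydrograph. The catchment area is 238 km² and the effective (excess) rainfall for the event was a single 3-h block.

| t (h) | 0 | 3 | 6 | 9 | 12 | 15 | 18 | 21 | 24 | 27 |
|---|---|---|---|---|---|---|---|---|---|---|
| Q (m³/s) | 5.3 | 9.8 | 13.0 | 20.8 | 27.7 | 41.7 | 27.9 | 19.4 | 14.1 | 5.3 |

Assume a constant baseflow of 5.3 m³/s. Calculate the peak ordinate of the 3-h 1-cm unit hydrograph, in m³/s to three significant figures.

U_p ≈ 60.8 m³/s

Direct runoff: 0.0, 4.5, 7.7, 15.5, 22.4, 36.4, 22.6, 14.1, 8.8, 0.0 m³/s; ΣQ_DR = 132.0 m³/s, peak = 36.4 m³/s.
Runoff depth d = ΣQ_DR·Δt / A = 132.0 × 10800 / (238 km²) = 5.990 mm.
The 1-cm UH is the DRH scaled by (10 mm)/d, so U_p = 36.4 × 10/5.990 = 60.8 m³/s.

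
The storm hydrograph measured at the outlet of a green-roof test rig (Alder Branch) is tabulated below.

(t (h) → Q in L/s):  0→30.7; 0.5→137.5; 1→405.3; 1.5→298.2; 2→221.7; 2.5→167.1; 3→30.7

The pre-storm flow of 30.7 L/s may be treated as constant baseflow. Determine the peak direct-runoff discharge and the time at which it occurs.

Q_p = 374.6 L/s at t = 1 h

Subtracting baseflow gives direct-runoff ordinates: 0.0, 106.8, 374.6, 267.5, 191.0, 136.4, 0.0 L/s.
The maximum is 374.6 L/s, occurring at the reading for t = 1 h.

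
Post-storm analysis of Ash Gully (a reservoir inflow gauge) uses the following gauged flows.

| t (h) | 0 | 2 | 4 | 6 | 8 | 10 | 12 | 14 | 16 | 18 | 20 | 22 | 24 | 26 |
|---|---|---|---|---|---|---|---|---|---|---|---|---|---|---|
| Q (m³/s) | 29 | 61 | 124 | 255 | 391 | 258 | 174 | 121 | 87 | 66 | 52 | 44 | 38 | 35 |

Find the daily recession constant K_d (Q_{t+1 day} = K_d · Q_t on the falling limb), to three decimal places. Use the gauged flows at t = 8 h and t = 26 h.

Between t = 8 h and t = 26 h the flow falls from 391 to 35 m³/s over 9×2 h = 18 h.
Per-interval ratio K = (35/391)^(1/9) = 0.7648; K_d = K^(24/2) = 0.040.

K_d ≈ 0.040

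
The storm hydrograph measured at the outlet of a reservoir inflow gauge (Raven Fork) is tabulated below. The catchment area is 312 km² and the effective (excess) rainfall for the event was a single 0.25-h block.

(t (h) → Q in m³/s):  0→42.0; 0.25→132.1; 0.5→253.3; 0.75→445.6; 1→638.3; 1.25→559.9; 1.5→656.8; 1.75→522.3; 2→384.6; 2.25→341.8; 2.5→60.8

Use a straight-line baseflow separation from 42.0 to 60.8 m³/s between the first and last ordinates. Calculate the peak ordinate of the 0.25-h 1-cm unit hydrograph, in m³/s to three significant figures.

Direct runoff: 0.00, 88.22, 207.54, 397.96, 588.78, 508.50, 603.52, 467.14, 327.56, 282.88, 0.00 m³/s; ΣQ_DR = 3472 m³/s, peak = 603.52 m³/s.
Runoff depth d = ΣQ_DR·Δt / A = 3472 × 900 / (312 km²) = 10.02 mm.
The 1-cm UH is the DRH scaled by (10 mm)/d, so U_p = 603.52 × 10/10.02 = 603 m³/s.

U_p ≈ 603 m³/s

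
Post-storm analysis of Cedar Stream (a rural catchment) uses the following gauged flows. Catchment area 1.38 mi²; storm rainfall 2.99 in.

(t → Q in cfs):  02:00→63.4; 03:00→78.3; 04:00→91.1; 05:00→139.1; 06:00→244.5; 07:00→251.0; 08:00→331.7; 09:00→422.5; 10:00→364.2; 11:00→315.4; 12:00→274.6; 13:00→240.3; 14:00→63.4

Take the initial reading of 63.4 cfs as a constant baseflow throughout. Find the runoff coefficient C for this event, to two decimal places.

C ≈ 0.77

ΣQ_DR = 2055 cfs; V = ΣQ_DR·Δt = 7.399 × 10^6 ft³.
Runoff depth d = V / A = 2.308 in.
C = d / P = 2.308 / 2.99 = 0.77.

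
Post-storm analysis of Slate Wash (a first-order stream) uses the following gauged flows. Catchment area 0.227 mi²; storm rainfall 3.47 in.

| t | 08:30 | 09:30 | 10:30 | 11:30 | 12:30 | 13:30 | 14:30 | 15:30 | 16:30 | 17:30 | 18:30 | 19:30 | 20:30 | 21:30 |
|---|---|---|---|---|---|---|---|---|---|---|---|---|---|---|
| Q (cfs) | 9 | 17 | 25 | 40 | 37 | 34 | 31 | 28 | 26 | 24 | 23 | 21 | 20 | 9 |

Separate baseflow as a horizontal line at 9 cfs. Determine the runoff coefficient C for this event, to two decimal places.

C ≈ 0.43

ΣQ_DR = 218.0 cfs; V = ΣQ_DR·Δt = 7.848 × 10^5 ft³.
Runoff depth d = V / A = 1.488 in.
C = d / P = 1.488 / 3.47 = 0.43.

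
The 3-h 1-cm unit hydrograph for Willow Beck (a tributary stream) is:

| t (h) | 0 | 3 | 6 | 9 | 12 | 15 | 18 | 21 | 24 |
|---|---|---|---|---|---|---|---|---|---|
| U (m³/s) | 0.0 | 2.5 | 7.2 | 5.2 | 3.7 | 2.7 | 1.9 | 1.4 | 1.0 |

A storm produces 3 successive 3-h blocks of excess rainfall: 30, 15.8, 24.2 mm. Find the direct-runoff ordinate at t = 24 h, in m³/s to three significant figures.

By discrete convolution, Q_j = Σ (P_i / 10 mm) · U_{j−i}.
At t = 24 h (j=8): Q = (30/10)·1.0 + (15.8/10)·1.4 + (24.2/10)·1.9 = 9.81 m³/s.

Q ≈ 9.81 m³/s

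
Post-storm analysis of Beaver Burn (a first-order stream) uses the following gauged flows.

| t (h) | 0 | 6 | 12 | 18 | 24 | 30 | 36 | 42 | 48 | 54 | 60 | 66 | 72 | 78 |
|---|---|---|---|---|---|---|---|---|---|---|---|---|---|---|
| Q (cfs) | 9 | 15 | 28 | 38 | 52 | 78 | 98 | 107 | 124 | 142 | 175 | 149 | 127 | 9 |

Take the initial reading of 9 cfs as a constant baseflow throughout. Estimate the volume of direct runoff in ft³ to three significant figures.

V ≈ 2.21 × 10^7 ft³

Direct-runoff ordinates (Q − Q_b): 0.0, 6.0, 19.0, 29.0, 43.0, 69.0, 89.0, 98.0, 115.0, 133.0, 166.0, 140.0, 118.0, 0.0 cfs.
ΣQ_DR = 1025 cfs.
With Δt = 6 h = 21600 s, V = ΣQ_DR · Δt = 1025 × 21600 = 2.21 × 10^7 ft³.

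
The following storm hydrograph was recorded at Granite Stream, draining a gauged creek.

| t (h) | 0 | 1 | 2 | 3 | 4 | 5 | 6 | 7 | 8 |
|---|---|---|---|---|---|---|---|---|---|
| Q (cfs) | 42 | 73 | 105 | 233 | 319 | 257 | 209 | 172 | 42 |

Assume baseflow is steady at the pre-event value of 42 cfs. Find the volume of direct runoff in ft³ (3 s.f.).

Direct-runoff ordinates (Q − Q_b): 0.0, 31.0, 63.0, 191.0, 277.0, 215.0, 167.0, 130.0, 0.0 cfs.
ΣQ_DR = 1074 cfs.
With Δt = 1 h = 3600 s, V = ΣQ_DR · Δt = 1074 × 3600 = 3.87 × 10^6 ft³.

V ≈ 3.87 × 10^6 ft³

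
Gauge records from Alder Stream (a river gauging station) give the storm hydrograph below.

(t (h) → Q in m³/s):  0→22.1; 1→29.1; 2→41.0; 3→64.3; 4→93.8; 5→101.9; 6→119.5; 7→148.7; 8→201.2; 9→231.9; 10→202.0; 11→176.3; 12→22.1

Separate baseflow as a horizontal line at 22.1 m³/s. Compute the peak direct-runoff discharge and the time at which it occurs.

Subtracting baseflow gives direct-runoff ordinates: 0.0, 7.0, 18.9, 42.2, 71.7, 79.8, 97.4, 126.6, 179.1, 209.8, 179.9, 154.2, 0.0 m³/s.
The maximum is 209.8 m³/s, occurring at the reading for t = 9 h.

Q_p = 209.8 m³/s at t = 9 h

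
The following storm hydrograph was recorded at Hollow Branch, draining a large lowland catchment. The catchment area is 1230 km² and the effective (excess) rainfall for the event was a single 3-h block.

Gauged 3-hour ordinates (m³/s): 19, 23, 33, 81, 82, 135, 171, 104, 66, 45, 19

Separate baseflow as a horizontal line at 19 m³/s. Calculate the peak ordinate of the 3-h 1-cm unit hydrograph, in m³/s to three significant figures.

U_p ≈ 304 m³/s

Direct runoff: 0.0, 4.0, 14.0, 62.0, 63.0, 116.0, 152.0, 85.0, 47.0, 26.0, 0.0 m³/s; ΣQ_DR = 569.0 m³/s, peak = 152.0 m³/s.
Runoff depth d = ΣQ_DR·Δt / A = 569.0 × 10800 / (1230 km²) = 4.996 mm.
The 1-cm UH is the DRH scaled by (10 mm)/d, so U_p = 152.0 × 10/4.996 = 304 m³/s.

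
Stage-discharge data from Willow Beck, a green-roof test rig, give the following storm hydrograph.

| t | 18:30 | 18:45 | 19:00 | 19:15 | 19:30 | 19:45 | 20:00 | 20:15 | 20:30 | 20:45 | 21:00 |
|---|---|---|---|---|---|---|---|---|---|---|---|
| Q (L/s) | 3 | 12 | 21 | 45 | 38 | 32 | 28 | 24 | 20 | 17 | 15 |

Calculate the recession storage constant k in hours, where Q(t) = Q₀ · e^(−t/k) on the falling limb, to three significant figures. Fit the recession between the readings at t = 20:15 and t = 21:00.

k ≈ 1.60 h

On the falling limb, Q drops from 24 to 15 L/s between t = 20:15 and t = 21:00 (Δt = 0.75 h).
k = −Δt / ln(Q₂/Q₁) = −0.75 / ln(15/24) = 1.60 h.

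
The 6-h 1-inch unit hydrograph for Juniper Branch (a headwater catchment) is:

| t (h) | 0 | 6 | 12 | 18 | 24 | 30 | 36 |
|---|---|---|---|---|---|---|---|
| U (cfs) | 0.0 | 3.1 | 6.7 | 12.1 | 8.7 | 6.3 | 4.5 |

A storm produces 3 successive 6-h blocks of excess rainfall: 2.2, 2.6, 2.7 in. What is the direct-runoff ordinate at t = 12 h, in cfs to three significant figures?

By discrete convolution, Q_j = Σ (P_i / 1 in) · U_{j−i}.
At t = 12 h (j=2): Q = (2.2/1)·6.7 + (2.6/1)·3.1 + (2.7/1)·0.0 = 22.8 cfs.

Q ≈ 22.8 cfs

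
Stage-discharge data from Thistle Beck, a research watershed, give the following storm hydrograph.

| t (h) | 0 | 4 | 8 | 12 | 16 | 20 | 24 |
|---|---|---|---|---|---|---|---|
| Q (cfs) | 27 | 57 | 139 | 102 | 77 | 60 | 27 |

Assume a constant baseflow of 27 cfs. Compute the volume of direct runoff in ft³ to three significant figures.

Direct-runoff ordinates (Q − Q_b): 0.0, 30.0, 112.0, 75.0, 50.0, 33.0, 0.0 cfs.
ΣQ_DR = 300.0 cfs.
With Δt = 4 h = 14400 s, V = ΣQ_DR · Δt = 300.0 × 14400 = 4.32 × 10^6 ft³.

V ≈ 4.32 × 10^6 ft³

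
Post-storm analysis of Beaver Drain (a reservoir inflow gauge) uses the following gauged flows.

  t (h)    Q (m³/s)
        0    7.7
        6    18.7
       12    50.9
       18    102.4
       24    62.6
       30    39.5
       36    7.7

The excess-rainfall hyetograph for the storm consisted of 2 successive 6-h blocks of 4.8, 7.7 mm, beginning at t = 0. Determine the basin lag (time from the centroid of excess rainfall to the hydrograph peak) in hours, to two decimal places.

Centroid of excess rainfall: t_c = Σ P_i·t̄_i / ΣP_i = 6.6960 h (block centres at 3, 9 h).
Hydrograph peak occurs at t = 18 h, so basin lag t_L = 18 − 6.6960 = 11.30 h.

t_L ≈ 11.30 h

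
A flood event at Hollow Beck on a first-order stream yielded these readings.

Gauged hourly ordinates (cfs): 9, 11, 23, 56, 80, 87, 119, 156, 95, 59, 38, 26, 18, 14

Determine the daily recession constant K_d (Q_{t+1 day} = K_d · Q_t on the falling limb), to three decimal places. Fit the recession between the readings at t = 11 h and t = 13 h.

K_d ≈ 0.001

Between t = 11 h and t = 13 h the flow falls from 26 to 14 cfs over 2×1 h = 2 h.
Per-interval ratio K = (14/26)^(1/2) = 0.7338; K_d = K^(24/1) = 0.001.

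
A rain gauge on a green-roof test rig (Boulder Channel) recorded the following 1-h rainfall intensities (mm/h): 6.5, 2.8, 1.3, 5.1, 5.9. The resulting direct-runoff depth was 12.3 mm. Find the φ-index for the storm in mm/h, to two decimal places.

φ ≈ 2.00 mm/h

Only the 4 blocks with intensity above φ contribute runoff: 6.5, 2.8, 5.1, 5.9 mm/h.
Σ(I−φ)·Δt = d  ⇒  (6.5+2.8+5.1+5.9 − 4φ)·1 = 12.3
φ = (20.30 − 12.3/1) / 4 = 2.00 mm/h.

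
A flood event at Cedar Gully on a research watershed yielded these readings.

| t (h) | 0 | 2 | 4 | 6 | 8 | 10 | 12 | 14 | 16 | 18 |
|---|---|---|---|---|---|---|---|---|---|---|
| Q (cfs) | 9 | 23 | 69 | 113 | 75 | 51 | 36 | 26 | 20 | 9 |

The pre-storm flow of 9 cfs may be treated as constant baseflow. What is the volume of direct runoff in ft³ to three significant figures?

Direct-runoff ordinates (Q − Q_b): 0.0, 14.0, 60.0, 104.0, 66.0, 42.0, 27.0, 17.0, 11.0, 0.0 cfs.
ΣQ_DR = 341.0 cfs.
With Δt = 2 h = 7200 s, V = ΣQ_DR · Δt = 341.0 × 7200 = 2.46 × 10^6 ft³.

V ≈ 2.46 × 10^6 ft³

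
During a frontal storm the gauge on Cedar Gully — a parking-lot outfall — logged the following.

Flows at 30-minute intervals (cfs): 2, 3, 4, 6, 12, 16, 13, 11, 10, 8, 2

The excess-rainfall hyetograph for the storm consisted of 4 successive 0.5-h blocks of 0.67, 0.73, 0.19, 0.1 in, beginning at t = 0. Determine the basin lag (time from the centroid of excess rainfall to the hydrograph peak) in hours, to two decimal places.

Centroid of excess rainfall: t_c = Σ P_i·t̄_i / ΣP_i = 0.6672 h (block centres at 0.25, 0.75, 1.25, 1.75 h).
Hydrograph peak occurs at t = 2.5 h, so basin lag t_L = 2.5 − 0.6672 = 1.83 h.

t_L ≈ 1.83 h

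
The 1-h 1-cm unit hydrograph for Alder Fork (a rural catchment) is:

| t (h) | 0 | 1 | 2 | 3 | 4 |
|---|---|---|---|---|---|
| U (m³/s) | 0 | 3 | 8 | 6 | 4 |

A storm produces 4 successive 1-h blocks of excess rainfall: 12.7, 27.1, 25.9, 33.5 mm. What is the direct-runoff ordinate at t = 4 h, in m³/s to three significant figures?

By discrete convolution, Q_j = Σ (P_i / 10 mm) · U_{j−i}.
At t = 4 h (j=4): Q = (12.7/10)·4 + (27.1/10)·6 + (25.9/10)·8 + (33.5/10)·3 = 52.1 m³/s.

Q ≈ 52.1 m³/s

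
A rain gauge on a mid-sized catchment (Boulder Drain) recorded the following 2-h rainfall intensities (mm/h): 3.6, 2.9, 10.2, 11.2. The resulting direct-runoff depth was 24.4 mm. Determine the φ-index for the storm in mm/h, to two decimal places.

φ ≈ 4.60 mm/h

Only the 2 blocks with intensity above φ contribute runoff: 10.2, 11.2 mm/h.
Σ(I−φ)·Δt = d  ⇒  (10.2+11.2 − 2φ)·2 = 24.4
φ = (21.40 − 24.4/2) / 2 = 4.60 mm/h.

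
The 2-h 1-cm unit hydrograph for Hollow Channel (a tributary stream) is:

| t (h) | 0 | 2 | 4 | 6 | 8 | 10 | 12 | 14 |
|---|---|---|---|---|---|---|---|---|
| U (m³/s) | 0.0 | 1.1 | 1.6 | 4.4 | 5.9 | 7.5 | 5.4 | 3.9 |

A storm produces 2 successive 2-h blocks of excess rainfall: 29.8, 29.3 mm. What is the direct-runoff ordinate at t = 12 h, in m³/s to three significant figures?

Q ≈ 38.1 m³/s

By discrete convolution, Q_j = Σ (P_i / 10 mm) · U_{j−i}.
At t = 12 h (j=6): Q = (29.8/10)·5.4 + (29.3/10)·7.5 = 38.1 m³/s.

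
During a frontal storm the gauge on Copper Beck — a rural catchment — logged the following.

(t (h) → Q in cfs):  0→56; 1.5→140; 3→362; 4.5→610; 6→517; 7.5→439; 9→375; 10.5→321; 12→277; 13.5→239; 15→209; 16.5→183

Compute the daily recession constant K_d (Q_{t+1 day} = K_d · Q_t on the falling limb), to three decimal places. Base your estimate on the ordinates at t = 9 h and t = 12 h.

K_d ≈ 0.089

Between t = 9 h and t = 12 h the flow falls from 375 to 277 cfs over 2×1.5 h = 3 h.
Per-interval ratio K = (277/375)^(1/2) = 0.8595; K_d = K^(24/1.5) = 0.089.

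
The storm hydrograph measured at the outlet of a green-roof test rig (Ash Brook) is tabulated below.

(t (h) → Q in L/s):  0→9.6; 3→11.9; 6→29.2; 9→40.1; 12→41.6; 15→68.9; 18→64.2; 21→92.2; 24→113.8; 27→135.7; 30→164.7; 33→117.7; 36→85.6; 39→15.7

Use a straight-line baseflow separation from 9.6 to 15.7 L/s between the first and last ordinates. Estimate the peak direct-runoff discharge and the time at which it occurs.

Subtracting baseflow gives direct-runoff ordinates: 0.00, 1.83, 18.66, 29.09, 30.12, 56.95, 51.78, 79.32, 100.45, 121.88, 150.41, 102.94, 70.37, 0.00 L/s.
The maximum is 150.41 L/s, occurring at the reading for t = 30 h.

Q_p = 150.41 L/s at t = 30 h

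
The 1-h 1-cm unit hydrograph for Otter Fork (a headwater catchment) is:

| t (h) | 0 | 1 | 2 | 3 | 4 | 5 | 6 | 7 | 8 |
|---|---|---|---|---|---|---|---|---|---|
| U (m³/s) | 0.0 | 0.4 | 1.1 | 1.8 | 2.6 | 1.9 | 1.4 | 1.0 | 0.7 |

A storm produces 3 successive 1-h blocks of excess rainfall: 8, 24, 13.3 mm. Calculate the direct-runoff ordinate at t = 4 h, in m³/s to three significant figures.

By discrete convolution, Q_j = Σ (P_i / 10 mm) · U_{j−i}.
At t = 4 h (j=4): Q = (8/10)·2.6 + (24/10)·1.8 + (13.3/10)·1.1 = 7.86 m³/s.

Q ≈ 7.86 m³/s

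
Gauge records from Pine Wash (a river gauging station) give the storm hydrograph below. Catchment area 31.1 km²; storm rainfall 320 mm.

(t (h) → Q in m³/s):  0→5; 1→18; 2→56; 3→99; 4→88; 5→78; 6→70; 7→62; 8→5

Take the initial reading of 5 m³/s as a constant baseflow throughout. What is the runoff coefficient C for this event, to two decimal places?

C ≈ 0.16

ΣQ_DR = 436.0 m³/s; V = ΣQ_DR·Δt = 1.570 × 10^6 m³.
Runoff depth d = V / A = 50.47 mm.
C = d / P = 50.47 / 320 = 0.16.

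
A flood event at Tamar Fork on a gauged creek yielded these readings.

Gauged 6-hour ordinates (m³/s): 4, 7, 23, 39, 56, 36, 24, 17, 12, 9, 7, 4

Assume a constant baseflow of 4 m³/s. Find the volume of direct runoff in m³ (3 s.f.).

V ≈ 4.10 × 10^6 m³

Direct-runoff ordinates (Q − Q_b): 0.0, 3.0, 19.0, 35.0, 52.0, 32.0, 20.0, 13.0, 8.0, 5.0, 3.0, 0.0 m³/s.
ΣQ_DR = 190.0 m³/s.
With Δt = 6 h = 21600 s, V = ΣQ_DR · Δt = 190.0 × 21600 = 4.10 × 10^6 m³.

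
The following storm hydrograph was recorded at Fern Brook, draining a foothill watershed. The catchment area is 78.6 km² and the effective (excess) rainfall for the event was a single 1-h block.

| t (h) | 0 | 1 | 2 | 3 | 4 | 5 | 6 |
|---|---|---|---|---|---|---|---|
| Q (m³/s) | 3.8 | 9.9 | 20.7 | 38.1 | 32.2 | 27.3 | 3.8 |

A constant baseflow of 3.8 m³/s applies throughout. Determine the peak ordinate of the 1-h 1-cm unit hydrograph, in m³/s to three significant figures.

U_p ≈ 68.6 m³/s

Direct runoff: 0.0, 6.1, 16.9, 34.3, 28.4, 23.5, 0.0 m³/s; ΣQ_DR = 109.2 m³/s, peak = 34.3 m³/s.
Runoff depth d = ΣQ_DR·Δt / A = 109.2 × 3600 / (78.6 km²) = 5.002 mm.
The 1-cm UH is the DRH scaled by (10 mm)/d, so U_p = 34.3 × 10/5.002 = 68.6 m³/s.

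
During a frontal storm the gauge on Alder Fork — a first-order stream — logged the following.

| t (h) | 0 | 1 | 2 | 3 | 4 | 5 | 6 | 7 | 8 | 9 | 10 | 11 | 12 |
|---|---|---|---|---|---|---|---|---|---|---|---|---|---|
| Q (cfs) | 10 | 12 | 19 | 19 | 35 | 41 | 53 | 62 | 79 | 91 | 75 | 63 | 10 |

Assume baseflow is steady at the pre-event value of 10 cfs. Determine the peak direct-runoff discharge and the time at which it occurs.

Subtracting baseflow gives direct-runoff ordinates: 0.0, 2.0, 9.0, 9.0, 25.0, 31.0, 43.0, 52.0, 69.0, 81.0, 65.0, 53.0, 0.0 cfs.
The maximum is 81.0 cfs, occurring at the reading for t = 9 h.

Q_p = 81.0 cfs at t = 9 h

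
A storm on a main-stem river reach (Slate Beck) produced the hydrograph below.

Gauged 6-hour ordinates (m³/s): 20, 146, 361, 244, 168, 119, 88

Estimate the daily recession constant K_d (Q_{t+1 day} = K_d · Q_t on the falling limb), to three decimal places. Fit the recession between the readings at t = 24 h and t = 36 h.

Between t = 24 h and t = 36 h the flow falls from 168 to 88 m³/s over 2×6 h = 12 h.
Per-interval ratio K = (88/168)^(1/2) = 0.7237; K_d = K^(24/6) = 0.274.

K_d ≈ 0.274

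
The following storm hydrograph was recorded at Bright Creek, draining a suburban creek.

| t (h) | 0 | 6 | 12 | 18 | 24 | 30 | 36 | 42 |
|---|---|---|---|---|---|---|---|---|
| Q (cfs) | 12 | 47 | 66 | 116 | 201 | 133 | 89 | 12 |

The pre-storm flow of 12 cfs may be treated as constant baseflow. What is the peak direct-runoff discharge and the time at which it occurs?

Q_p = 189.0 cfs at t = 24 h

Subtracting baseflow gives direct-runoff ordinates: 0.0, 35.0, 54.0, 104.0, 189.0, 121.0, 77.0, 0.0 cfs.
The maximum is 189.0 cfs, occurring at the reading for t = 24 h.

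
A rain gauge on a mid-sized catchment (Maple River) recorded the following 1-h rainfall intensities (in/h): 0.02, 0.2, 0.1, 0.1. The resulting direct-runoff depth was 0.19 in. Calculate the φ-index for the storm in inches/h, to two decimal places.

φ ≈ 0.07 in/h

Only the 3 blocks with intensity above φ contribute runoff: 0.2, 0.1, 0.1 in/h.
Σ(I−φ)·Δt = d  ⇒  (0.2+0.1+0.1 − 3φ)·1 = 0.19
φ = (0.4000 − 0.19/1) / 3 = 0.07 in/h.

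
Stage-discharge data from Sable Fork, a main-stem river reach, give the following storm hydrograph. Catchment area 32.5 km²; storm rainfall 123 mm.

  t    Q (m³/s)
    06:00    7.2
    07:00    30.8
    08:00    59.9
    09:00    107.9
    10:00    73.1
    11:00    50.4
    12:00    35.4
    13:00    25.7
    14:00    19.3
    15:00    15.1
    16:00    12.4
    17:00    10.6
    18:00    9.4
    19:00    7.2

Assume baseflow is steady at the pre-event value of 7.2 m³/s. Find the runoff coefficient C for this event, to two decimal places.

ΣQ_DR = 363.6 m³/s; V = ΣQ_DR·Δt = 1.309 × 10^6 m³.
Runoff depth d = V / A = 40.28 mm.
C = d / P = 40.28 / 123 = 0.33.

C ≈ 0.33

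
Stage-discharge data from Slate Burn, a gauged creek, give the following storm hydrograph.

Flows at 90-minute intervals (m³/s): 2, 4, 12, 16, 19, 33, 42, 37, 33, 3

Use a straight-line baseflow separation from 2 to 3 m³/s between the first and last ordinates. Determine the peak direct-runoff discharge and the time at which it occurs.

Subtracting baseflow gives direct-runoff ordinates: 0.00, 1.89, 9.78, 13.67, 16.56, 30.44, 39.33, 34.22, 30.11, 0.00 m³/s.
The maximum is 39.33 m³/s, occurring at the reading for t = 9 h.

Q_p = 39.33 m³/s at t = 9 h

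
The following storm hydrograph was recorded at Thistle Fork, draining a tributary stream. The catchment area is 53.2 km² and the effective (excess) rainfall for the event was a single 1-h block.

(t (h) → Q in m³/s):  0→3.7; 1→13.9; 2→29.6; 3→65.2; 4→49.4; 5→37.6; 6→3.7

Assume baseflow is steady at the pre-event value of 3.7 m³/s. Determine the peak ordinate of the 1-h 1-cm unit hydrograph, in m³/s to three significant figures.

Direct runoff: 0.0, 10.2, 25.9, 61.5, 45.7, 33.9, 0.0 m³/s; ΣQ_DR = 177.2 m³/s, peak = 61.5 m³/s.
Runoff depth d = ΣQ_DR·Δt / A = 177.2 × 3600 / (53.2 km²) = 11.99 mm.
The 1-cm UH is the DRH scaled by (10 mm)/d, so U_p = 61.5 × 10/11.99 = 51.3 m³/s.

U_p ≈ 51.3 m³/s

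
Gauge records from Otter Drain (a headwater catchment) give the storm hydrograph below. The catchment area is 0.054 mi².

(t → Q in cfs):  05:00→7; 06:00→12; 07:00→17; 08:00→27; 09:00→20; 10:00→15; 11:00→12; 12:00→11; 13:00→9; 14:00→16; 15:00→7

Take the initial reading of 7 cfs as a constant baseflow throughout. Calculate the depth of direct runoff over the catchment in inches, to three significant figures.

Direct runoff: 0.0, 5.0, 10.0, 20.0, 13.0, 8.0, 5.0, 4.0, 2.0, 9.0, 0.0 cfs; ΣQ_DR = 76.00 cfs.
V = ΣQ_DR · Δt = 76.00 × 3600 s = 2.736 × 10^5 ft³.
Over A = 0.054 mi², depth = V / A = 2.18 in.

d ≈ 2.18 in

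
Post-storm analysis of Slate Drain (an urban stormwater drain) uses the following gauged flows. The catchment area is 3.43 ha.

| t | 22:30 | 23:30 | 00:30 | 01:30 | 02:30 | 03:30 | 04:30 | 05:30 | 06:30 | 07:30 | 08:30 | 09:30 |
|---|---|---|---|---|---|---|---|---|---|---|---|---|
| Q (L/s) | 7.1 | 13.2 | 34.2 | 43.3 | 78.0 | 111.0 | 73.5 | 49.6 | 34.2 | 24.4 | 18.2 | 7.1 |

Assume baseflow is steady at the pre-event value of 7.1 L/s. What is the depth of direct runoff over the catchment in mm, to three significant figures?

d ≈ 42.9 mm

Direct runoff: 0.0, 6.1, 27.1, 36.2, 70.9, 103.9, 66.4, 42.5, 27.1, 17.3, 11.1, 0.0 L/s; ΣQ_DR = 408.6 L/s.
V = ΣQ_DR · Δt = 408.6 × 3600 s = 1.471 × 10^6 L.
Over A = 3.43 ha, depth = V / A = 42.9 mm.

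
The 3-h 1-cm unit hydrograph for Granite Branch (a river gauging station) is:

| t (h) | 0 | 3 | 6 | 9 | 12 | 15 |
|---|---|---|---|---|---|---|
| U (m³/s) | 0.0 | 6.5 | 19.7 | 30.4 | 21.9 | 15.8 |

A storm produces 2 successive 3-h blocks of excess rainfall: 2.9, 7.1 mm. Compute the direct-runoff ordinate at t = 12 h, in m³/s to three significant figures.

By discrete convolution, Q_j = Σ (P_i / 10 mm) · U_{j−i}.
At t = 12 h (j=4): Q = (2.9/10)·21.9 + (7.1/10)·30.4 = 27.9 m³/s.

Q ≈ 27.9 m³/s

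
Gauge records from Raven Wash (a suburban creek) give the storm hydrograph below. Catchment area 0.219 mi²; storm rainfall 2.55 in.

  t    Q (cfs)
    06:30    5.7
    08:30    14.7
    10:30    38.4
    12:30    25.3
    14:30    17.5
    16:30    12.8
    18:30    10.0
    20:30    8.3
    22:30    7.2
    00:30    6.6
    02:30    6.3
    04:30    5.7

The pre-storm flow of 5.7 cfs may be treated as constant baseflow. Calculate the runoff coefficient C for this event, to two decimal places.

C ≈ 0.50

ΣQ_DR = 90.10 cfs; V = ΣQ_DR·Δt = 6.487 × 10^5 ft³.
Runoff depth d = V / A = 1.275 in.
C = d / P = 1.275 / 2.55 = 0.50.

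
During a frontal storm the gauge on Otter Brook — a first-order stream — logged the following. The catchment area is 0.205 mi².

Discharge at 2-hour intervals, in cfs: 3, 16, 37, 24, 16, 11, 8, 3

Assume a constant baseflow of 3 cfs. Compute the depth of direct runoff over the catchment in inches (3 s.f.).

Direct runoff: 0.0, 13.0, 34.0, 21.0, 13.0, 8.0, 5.0, 0.0 cfs; ΣQ_DR = 94.00 cfs.
V = ΣQ_DR · Δt = 94.00 × 7200 s = 6.768 × 10^5 ft³.
Over A = 0.205 mi², depth = V / A = 1.42 in.

d ≈ 1.42 in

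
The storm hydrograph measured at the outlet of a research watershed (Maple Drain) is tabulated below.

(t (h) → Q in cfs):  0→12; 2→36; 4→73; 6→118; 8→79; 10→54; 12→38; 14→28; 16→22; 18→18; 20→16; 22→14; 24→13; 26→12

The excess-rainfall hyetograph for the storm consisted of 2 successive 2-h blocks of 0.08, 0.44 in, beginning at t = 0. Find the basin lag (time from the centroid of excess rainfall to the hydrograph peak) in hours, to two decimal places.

Centroid of excess rainfall: t_c = Σ P_i·t̄_i / ΣP_i = 2.6923 h (block centres at 1, 3 h).
Hydrograph peak occurs at t = 6 h, so basin lag t_L = 6 − 2.6923 = 3.31 h.

t_L ≈ 3.31 h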